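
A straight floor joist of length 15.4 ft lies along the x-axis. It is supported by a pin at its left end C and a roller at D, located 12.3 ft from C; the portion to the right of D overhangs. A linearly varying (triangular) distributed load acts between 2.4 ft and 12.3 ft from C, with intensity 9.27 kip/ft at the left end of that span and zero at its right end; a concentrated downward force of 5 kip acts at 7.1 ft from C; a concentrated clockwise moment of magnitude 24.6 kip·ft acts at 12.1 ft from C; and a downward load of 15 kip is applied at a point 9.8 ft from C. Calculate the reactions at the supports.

Resultant of the triangular load: ½ × 9.27 × 9.9 = 45.8865 kip, acting at 5.7 ft from C (one-third of the span from the peak).
Taking moments about C: D_y·12.3 − (½·9.27·9.9)·5.7 − 5·7.1 − 24.6 − 15·9.8 = 0 → D_y = 468.65305/12.3 = 38.1019 ≈ 38.10 kip.
ΣF_y = 0: C_y + 38.1019 − ½·9.27·9.9 − 5 − 15 = 0 → C_y = 27.78 kip.
ΣF_x = 0: no horizontal applied forces, so C_x = 0.

C_x = 0, C_y = 27.78 kip, D_y = 38.10 kip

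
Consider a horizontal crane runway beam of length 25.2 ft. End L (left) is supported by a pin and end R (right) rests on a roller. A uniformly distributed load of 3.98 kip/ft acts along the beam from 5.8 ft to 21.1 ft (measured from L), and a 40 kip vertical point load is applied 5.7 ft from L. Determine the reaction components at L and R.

L_x = 0, L_y = 59.35 kip, R_y = 41.55 kip

Resultant of the distributed load: 3.98 × 15.3 = 60.894 kip at 13.45 ft from L.
ΣM about L: R_y·25.2 − (3.98·15.3)·13.45 − 40·5.7 = 0 → R_y = 1047.0243/25.2 = 41.5486 ≈ 41.55 kip.
ΣF_y = 0: L_y + 41.5486 − 3.98·15.3 − 40 = 0 → L_y = 59.35 kip.
ΣF_x = 0: no horizontal applied forces, so L_x = 0.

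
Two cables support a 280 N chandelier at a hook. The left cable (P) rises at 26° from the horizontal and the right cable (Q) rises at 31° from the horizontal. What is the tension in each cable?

T_P = 286.2 N, T_Q = 300.1 N

ΣF_x = 0: −T_P·cos26° + T_Q·cos31° = 0 → T_Q = 1.04856·T_P.
ΣF_y = 0: T_P·sin26° + T_Q·sin31° = 280.
Substitute: T_P·(0.438371 + 1.04856·0.515038) = 280 → T_P = 286.176 ≈ 286.2 N.
Then T_Q = 1.04856 × 286.176 = 300.1 N.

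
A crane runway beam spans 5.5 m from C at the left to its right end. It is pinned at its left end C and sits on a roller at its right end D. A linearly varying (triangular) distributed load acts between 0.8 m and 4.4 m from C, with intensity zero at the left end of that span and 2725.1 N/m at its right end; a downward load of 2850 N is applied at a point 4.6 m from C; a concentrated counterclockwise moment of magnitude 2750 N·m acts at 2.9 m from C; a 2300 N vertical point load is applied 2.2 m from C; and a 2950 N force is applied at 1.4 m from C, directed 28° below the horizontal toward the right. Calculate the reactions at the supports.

C_x = -2605 N, C_y = 5430 N, D_y = 6010 N

Resultant of the triangular load: ½ × 2725.1 × 3.6 = 4905.18 N, acting at 3.2 m from C (one-third of the span from the peak).
ΣM about C: D_y·5.5 − (½·2725.1·3.6)·3.2 − 2850·4.6 + 2750 − 2300·2.2 − 2950·sin28°·1.4 = 0 → D_y = 33055.5/5.5 = 6010.09 ≈ 6010 N.
ΣF_y = 0: C_y + 6010.09 − ½·2725.1·3.6 − 2850 − 2300 − 2950·sin28° = 0 → C_y = 5430 N.
ΣF_x = 0: C_x + 2950·cos28° = 0 → C_x = -2605 N.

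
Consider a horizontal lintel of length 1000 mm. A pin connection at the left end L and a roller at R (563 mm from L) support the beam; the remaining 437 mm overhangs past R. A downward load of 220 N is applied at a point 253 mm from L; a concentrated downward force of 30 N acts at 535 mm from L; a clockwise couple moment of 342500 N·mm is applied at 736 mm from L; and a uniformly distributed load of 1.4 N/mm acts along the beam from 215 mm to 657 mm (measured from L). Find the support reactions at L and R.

L_x = 0, L_y = -346.1 N, R_y = 1215 N

Resultant of the distributed load: 1.4 × 442 = 618.8 N at 436 mm from L.
Taking moments about L: R_y·563 − 220·253 − 30·535 − 342500 − (1.4·442)·436 = 0 → R_y = 684006.8/563 = 1214.93 ≈ 1215 N.
ΣF_y = 0: L_y + 1214.93 − 220 − 30 − 1.4·442 = 0 → L_y = -346.1 N.
ΣF_x = 0: no horizontal applied forces, so L_x = 0.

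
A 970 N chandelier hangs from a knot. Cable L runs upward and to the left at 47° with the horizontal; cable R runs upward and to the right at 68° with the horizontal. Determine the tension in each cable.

T_L = 400.9 N, T_R = 729.9 N

ΣF_x = 0: −T_L·cos47° + T_R·cos68° = 0 → T_R = 1.82057·T_L.
ΣF_y = 0: T_L·sin47° + T_R·sin68° = 970.
Substitute: T_L·(0.731354 + 1.82057·0.927184) = 970 → T_L = 400.933 ≈ 400.9 N.
Then T_R = 1.82057 × 400.933 = 729.9 N.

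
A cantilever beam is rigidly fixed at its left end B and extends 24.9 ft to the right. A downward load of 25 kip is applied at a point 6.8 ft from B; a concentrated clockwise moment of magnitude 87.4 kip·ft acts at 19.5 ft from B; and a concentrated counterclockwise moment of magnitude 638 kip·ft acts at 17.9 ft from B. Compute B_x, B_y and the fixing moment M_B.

ΣF_x = 0: B_x = 0.
ΣF_y = 0: B_y − 25 = 0 → B_y = 25.00 kip.
ΣM about B: M_B − 25·6.8 − 87.4 + 638 = 0 → M_B = -380.6 kip·ft.

B_x = 0, B_y = 25.00 kip, M_B = -380.6 kip·ft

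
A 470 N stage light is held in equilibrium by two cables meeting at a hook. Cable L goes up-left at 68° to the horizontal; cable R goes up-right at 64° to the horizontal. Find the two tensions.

T_L = 277.2 N, T_R = 236.9 N

ΣF_x = 0: −T_L·cos68° + T_R·cos64° = 0 → T_R = 0.854542·T_L.
ΣF_y = 0: T_L·sin68° + T_R·sin64° = 470.
Substitute: T_L·(0.927184 + 0.854542·0.898794) = 470 → T_L = 277.247 ≈ 277.2 N.
Then T_R = 0.854542 × 277.247 = 236.9 N.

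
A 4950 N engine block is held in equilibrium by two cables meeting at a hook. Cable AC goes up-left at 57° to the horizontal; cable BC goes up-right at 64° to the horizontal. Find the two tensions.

T_AC = 2532 N, T_BC = 3145 N

ΣF_x = 0: −T_AC·cos57° + T_BC·cos64° = 0 → T_BC = 1.24242·T_AC.
ΣF_y = 0: T_AC·sin57° + T_BC·sin64° = 4950.
Substitute: T_AC·(0.838671 + 1.24242·0.898794) = 4950 → T_AC = 2531.52 ≈ 2532 N.
Then T_BC = 1.24242 × 2531.52 = 3145 N.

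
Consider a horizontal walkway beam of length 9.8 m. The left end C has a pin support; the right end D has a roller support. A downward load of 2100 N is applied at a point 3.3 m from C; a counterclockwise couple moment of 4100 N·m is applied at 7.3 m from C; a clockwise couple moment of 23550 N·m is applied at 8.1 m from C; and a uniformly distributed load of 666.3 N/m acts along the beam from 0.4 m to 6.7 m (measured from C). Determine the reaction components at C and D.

Resultant of the distributed load: 666.3 × 6.3 = 4197.69 N at 3.55 m from C.
ΣM about C: D_y·9.8 − 2100·3.3 + 4100 − 23550 − (666.3·6.3)·3.55 = 0 → D_y = 41281.7995/9.8 = 4212.43 ≈ 4212 N.
ΣF_y = 0: C_y + 4212.43 − 2100 − 666.3·6.3 = 0 → C_y = 2085 N.
ΣF_x = 0: no horizontal applied forces, so C_x = 0.

C_x = 0, C_y = 2085 N, D_y = 4212 N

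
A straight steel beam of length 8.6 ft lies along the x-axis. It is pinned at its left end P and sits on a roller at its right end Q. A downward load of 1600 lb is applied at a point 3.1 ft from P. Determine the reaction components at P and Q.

P_x = 0, P_y = 1023 lb, Q_y = 576.7 lb

Moments about P: Q_y·8.6 − 1600·3.1 = 0 → Q_y = 4960/8.6 = 576.744 ≈ 576.7 lb.
ΣF_y = 0: P_y + 576.744 − 1600 = 0 → P_y = 1023 lb.
ΣF_x = 0: no horizontal applied forces, so P_x = 0.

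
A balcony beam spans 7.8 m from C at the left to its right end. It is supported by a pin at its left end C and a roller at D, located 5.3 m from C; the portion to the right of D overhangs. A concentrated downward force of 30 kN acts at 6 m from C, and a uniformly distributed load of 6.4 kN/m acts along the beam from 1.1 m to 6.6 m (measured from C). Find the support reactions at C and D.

Resultant of the distributed load: 6.4 × 5.5 = 35.2 kN at 3.85 m from C.
Moments about C: D_y·5.3 − 30·6 − (6.4·5.5)·3.85 = 0 → D_y = 315.52/5.3 = 59.5321 ≈ 59.53 kN.
ΣF_y = 0: C_y + 59.5321 − 30 − 6.4·5.5 = 0 → C_y = 5.668 kN.
ΣF_x = 0: no horizontal applied forces, so C_x = 0.

C_x = 0, C_y = 5.668 kN, D_y = 59.53 kN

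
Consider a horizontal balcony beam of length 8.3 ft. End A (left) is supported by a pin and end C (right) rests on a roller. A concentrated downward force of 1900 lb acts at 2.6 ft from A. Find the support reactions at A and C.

Moments about A: C_y·8.3 − 1900·2.6 = 0 → C_y = 4940/8.3 = 595.181 ≈ 595.2 lb.
ΣF_y = 0: A_y + 595.181 − 1900 = 0 → A_y = 1305 lb.
ΣF_x = 0: no horizontal applied forces, so A_x = 0.

A_x = 0, A_y = 1305 lb, C_y = 595.2 lb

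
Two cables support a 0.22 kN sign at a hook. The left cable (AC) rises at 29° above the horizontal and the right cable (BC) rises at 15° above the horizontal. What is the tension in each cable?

T_AC = 0.3059 kN, T_BC = 0.2770 kN

ΣF_x = 0: −T_AC·cos29° + T_BC·cos15° = 0 → T_BC = 0.905473·T_AC.
ΣF_y = 0: T_AC·sin29° + T_BC·sin15° = 0.22.
Substitute: T_AC·(0.48481 + 0.905473·0.258819) = 0.22 → T_AC = 0.305911 ≈ 0.3059 kN.
Then T_BC = 0.905473 × 0.305911 = 0.2770 kN.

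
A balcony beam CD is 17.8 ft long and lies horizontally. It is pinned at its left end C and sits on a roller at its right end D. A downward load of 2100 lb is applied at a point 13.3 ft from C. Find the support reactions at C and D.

C_x = 0, C_y = 530.9 lb, D_y = 1569 lb

ΣM about C: D_y·17.8 − 2100·13.3 = 0 → D_y = 27930/17.8 = 1569.1 ≈ 1569 lb.
ΣF_y = 0: C_y + 1569.1 − 2100 = 0 → C_y = 530.9 lb.
ΣF_x = 0: no horizontal applied forces, so C_x = 0.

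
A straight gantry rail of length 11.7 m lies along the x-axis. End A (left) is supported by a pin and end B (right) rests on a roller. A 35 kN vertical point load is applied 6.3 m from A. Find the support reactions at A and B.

ΣM about A: B_y·11.7 − 35·6.3 = 0 → B_y = 220.5/11.7 = 18.8462 ≈ 18.85 kN.
ΣF_y = 0: A_y + 18.8462 − 35 = 0 → A_y = 16.15 kN.
ΣF_x = 0: no horizontal applied forces, so A_x = 0.

A_x = 0, A_y = 16.15 kN, B_y = 18.85 kN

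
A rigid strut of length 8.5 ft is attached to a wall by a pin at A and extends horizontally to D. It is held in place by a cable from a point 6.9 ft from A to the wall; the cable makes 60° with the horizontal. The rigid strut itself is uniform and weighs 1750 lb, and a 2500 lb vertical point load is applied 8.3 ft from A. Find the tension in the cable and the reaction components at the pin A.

ΣM about A: T·sin60°·6.9 − 1750·4.25 − 2500·8.3 = 0 → T = 28187.5/(6.9·0.866025) = 4717.12 ≈ 4717 lb.
ΣF_x = 0: A_x − T·cos60° = 0 → A_x = 4717.12 × 0.5 = 2359 lb.
ΣF_y = 0: A_y + T·sin60° − 1750 − 2500 = 0 → A_y = 4250 − 4717.12 × 0.866025 = 164.9 lb.

T = 4717 lb, A_x = 2359 lb, A_y = 164.9 lb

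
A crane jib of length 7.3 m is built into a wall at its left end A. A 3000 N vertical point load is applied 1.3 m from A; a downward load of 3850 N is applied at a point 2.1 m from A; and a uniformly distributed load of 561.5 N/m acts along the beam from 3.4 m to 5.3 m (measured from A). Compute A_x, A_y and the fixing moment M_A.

Resultant of the distributed load: 561.5 × 1.9 = 1066.85 N at 4.35 m from A.
ΣF_x = 0: A_x = 0.
ΣF_y = 0: A_y − 3000 − 3850 − 561.5·1.9 = 0 → A_y = 7917 N.
ΣM about A: M_A − 3000·1.3 − 3850·2.1 − (561.5·1.9)·4.35 = 0 → M_A = 16630 N·m.

A_x = 0, A_y = 7917 N, M_A = 16630 N·m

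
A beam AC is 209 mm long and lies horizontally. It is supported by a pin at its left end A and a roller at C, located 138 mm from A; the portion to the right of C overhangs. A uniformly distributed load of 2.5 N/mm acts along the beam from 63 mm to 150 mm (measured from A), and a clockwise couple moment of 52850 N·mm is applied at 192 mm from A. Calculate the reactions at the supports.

Resultant of the distributed load: 2.5 × 87 = 217.5 N at 106.5 mm from A.
ΣM about A: C_y·138 − (2.5·87)·106.5 − 52850 = 0 → C_y = 76013.75/138 = 550.824 ≈ 550.8 N.
ΣF_y = 0: A_y + 550.824 − 2.5·87 = 0 → A_y = -333.3 N.
ΣF_x = 0: no horizontal applied forces, so A_x = 0.

A_x = 0, A_y = -333.3 N, C_y = 550.8 N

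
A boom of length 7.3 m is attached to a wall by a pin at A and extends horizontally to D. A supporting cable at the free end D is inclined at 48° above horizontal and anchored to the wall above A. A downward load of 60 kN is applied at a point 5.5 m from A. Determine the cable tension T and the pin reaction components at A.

T = 60.83 kN, A_x = 40.70 kN, A_y = 14.79 kN

ΣM about A: T·sin48°·7.3 − 60·5.5 = 0 → T = 330/(7.3·0.743145) = 60.83 kN.
ΣF_x = 0: A_x − T·cos48° = 0 → A_x = 60.83 × 0.669131 = 40.70 kN.
ΣF_y = 0: A_y + T·sin48° − 60 = 0 → A_y = 60 − 60.83 × 0.743145 = 14.79 kN.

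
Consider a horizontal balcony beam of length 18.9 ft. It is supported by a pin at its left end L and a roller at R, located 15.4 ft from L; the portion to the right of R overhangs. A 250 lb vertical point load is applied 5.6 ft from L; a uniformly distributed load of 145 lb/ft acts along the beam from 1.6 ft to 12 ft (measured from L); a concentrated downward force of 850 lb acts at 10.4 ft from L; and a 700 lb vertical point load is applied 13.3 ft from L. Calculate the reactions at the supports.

L_x = 0, L_y = 1373 lb, R_y = 1935 lb

Resultant of the distributed load: 145 × 10.4 = 1508 lb at 6.8 ft from L.
ΣM about L: R_y·15.4 − 250·5.6 − (145·10.4)·6.8 − 850·10.4 − 700·13.3 = 0 → R_y = 29804.4/15.4 = 1935.35 ≈ 1935 lb.
ΣF_y = 0: L_y + 1935.35 − 250 − 145·10.4 − 850 − 700 = 0 → L_y = 1373 lb.
ΣF_x = 0: no horizontal applied forces, so L_x = 0.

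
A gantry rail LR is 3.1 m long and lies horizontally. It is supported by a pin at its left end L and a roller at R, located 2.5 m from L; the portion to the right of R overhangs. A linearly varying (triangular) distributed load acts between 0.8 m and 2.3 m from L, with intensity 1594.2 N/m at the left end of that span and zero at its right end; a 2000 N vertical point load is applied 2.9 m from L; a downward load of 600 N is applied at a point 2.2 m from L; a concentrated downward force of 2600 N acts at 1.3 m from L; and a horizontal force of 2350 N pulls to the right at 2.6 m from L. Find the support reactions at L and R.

L_x = -2350 N, L_y = 1574 N, R_y = 4822 N

Resultant of the triangular load: ½ × 1594.2 × 1.5 = 1195.65 N, acting at 1.3 m from L (one-third of the span from the peak).
Moments about L: R_y·2.5 − (½·1594.2·1.5)·1.3 − 2000·2.9 − 600·2.2 − 2600·1.3 = 0 → R_y = 12054.345/2.5 = 4821.74 ≈ 4822 N.
ΣF_y = 0: L_y + 4821.74 − ½·1594.2·1.5 − 2000 − 600 − 2600 = 0 → L_y = 1574 N.
ΣF_x = 0: L_x + 2350 = 0 → L_x = -2350 N.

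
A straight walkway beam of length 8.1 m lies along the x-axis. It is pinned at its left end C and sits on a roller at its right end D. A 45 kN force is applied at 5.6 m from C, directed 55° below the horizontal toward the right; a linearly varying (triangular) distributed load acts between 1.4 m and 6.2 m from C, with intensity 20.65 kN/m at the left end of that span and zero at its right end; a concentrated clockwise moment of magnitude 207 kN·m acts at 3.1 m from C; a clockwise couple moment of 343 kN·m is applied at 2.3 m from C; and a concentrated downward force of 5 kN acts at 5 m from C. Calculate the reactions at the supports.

C_x = -25.81 kN, C_y = -23.41 kN, D_y = 114.8 kN

Resultant of the triangular load: ½ × 20.65 × 4.8 = 49.56 kN, acting at 3 m from C (one-third of the span from the peak).
Taking moments about C: D_y·8.1 − 45·sin55°·5.6 − (½·20.65·4.8)·3 − 207 − 343 − 5·5 = 0 → D_y = 930.106/8.1 = 114.828 ≈ 114.8 kN.
ΣF_y = 0: C_y + 114.828 − 45·sin55° − ½·20.65·4.8 − 5 = 0 → C_y = -23.41 kN.
ΣF_x = 0: C_x + 45·cos55° = 0 → C_x = -25.81 kN.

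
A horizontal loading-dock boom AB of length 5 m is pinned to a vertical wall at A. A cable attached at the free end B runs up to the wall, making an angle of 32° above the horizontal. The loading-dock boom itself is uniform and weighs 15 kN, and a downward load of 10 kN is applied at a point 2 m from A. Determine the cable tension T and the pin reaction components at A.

T = 21.70 kN, A_x = 18.40 kN, A_y = 13.50 kN

ΣM about A: T·sin32°·5 − 15·2.5 − 10·2 = 0 → T = 57.5/(5·0.529919) = 21.7014 ≈ 21.70 kN.
ΣF_x = 0: A_x − T·cos32° = 0 → A_x = 21.7014 × 0.848048 = 18.40 kN.
ΣF_y = 0: A_y + T·sin32° − 15 − 10 = 0 → A_y = 25 − 21.7014 × 0.529919 = 13.50 kN.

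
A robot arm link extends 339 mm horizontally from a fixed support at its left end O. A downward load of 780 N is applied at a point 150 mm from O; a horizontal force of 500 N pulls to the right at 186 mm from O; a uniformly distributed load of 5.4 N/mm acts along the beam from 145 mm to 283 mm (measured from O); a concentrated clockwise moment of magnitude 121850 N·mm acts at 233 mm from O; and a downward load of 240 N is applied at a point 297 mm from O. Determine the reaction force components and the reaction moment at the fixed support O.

O_x = -500.0 N, O_y = 1765 N, M_O = 469600 N·mm

Resultant of the distributed load: 5.4 × 138 = 745.2 N at 214 mm from O.
ΣF_x = 0: O_x + 500 = 0 → O_x = -500.0 N.
ΣF_y = 0: O_y − 780 − 5.4·138 − 240 = 0 → O_y = 1765 N.
ΣM about O: M_O − 780·150 − (5.4·138)·214 − 121850 − 240·297 = 0 → M_O = 469600 N·mm.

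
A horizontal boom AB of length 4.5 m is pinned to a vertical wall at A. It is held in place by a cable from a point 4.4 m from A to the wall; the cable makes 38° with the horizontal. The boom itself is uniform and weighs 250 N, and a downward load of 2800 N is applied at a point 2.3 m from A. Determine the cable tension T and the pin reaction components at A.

ΣM about A: T·sin38°·4.4 − 250·2.25 − 2800·2.3 = 0 → T = 7002.5/(4.4·0.615661) = 2584.99 ≈ 2585 N.
ΣF_x = 0: A_x − T·cos38° = 0 → A_x = 2584.99 × 0.788011 = 2037 N.
ΣF_y = 0: A_y + T·sin38° − 250 − 2800 = 0 → A_y = 3050 − 2584.99 × 0.615661 = 1459 N.

T = 2585 N, A_x = 2037 N, A_y = 1459 N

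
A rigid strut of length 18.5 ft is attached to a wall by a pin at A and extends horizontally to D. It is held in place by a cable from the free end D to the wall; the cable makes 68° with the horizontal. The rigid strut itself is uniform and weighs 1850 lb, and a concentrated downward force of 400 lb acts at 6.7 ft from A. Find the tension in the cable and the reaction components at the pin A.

ΣM about A: T·sin68°·18.5 − 1850·9.25 − 400·6.7 = 0 → T = 19792.5/(18.5·0.927184) = 1153.89 ≈ 1154 lb.
ΣF_x = 0: A_x − T·cos68° = 0 → A_x = 1153.89 × 0.374607 = 432.3 lb.
ΣF_y = 0: A_y + T·sin68° − 1850 − 400 = 0 → A_y = 2250 − 1153.89 × 0.927184 = 1180 lb.

T = 1154 lb, A_x = 432.3 lb, A_y = 1180 lb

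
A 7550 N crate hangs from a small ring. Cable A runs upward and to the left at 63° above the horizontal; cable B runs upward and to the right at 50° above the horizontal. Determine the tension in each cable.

T_A = 5272 N, T_B = 3724 N

ΣF_x = 0: −T_A·cos63° + T_B·cos50° = 0 → T_B = 0.706284·T_A.
ΣF_y = 0: T_A·sin63° + T_B·sin50° = 7550.
Substitute: T_A·(0.891007 + 0.706284·0.766044) = 7550 → T_A = 5272.16 ≈ 5272 N.
Then T_B = 0.706284 × 5272.16 = 3724 N.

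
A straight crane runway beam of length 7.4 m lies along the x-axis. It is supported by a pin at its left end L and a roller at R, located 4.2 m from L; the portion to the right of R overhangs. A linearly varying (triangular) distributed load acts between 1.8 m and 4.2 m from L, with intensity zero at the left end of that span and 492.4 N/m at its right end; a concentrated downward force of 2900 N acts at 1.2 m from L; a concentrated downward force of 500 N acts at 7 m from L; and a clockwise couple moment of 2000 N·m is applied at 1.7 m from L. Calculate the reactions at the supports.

L_x = 0, L_y = 1374 N, R_y = 2616 N

Resultant of the triangular load: ½ × 492.4 × 2.4 = 590.88 N, acting at 3.4 m from L (one-third of the span from the peak).
Taking moments about L: R_y·4.2 − (½·492.4·2.4)·3.4 − 2900·1.2 − 500·7 − 2000 = 0 → R_y = 10988.992/4.2 = 2616.43 ≈ 2616 N.
ΣF_y = 0: L_y + 2616.43 − ½·492.4·2.4 − 2900 − 500 = 0 → L_y = 1374 N.
ΣF_x = 0: no horizontal applied forces, so L_x = 0.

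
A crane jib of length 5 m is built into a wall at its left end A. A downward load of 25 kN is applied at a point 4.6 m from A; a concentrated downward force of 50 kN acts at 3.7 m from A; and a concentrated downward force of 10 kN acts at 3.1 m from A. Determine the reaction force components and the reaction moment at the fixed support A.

A_x = 0, A_y = 85.00 kN, M_A = 331.0 kN·m

ΣF_x = 0: A_x = 0.
ΣF_y = 0: A_y − 25 − 50 − 10 = 0 → A_y = 85.00 kN.
ΣM about A: M_A − 25·4.6 − 50·3.7 − 10·3.1 = 0 → M_A = 331.0 kN·m.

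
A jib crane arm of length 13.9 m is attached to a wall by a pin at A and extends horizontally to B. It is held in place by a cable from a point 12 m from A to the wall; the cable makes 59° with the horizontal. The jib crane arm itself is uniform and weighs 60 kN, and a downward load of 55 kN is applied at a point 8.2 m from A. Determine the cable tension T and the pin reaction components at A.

ΣM about A: T·sin59°·12 − 60·6.95 − 55·8.2 = 0 → T = 868/(12·0.857167) = 84.3865 ≈ 84.39 kN.
ΣF_x = 0: A_x − T·cos59° = 0 → A_x = 84.3865 × 0.515038 = 43.46 kN.
ΣF_y = 0: A_y + T·sin59° − 60 − 55 = 0 → A_y = 115 − 84.3865 × 0.857167 = 42.67 kN.

T = 84.39 kN, A_x = 43.46 kN, A_y = 42.67 kN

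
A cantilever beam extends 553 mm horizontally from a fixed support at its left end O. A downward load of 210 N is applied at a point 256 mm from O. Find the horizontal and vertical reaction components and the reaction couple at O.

O_x = 0, O_y = 210.0 N, M_O = 53760 N·mm

ΣF_x = 0: O_x = 0.
ΣF_y = 0: O_y − 210 = 0 → O_y = 210.0 N.
ΣM about O: M_O − 210·256 = 0 → M_O = 53760 N·mm.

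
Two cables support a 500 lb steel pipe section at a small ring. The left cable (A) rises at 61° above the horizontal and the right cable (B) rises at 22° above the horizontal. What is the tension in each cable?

ΣF_x = 0: −T_A·cos61° + T_B·cos22° = 0 → T_B = 0.522884·T_A.
ΣF_y = 0: T_A·sin61° + T_B·sin22° = 500.
Substitute: T_A·(0.87462 + 0.522884·0.374607) = 500 → T_A = 467.073 ≈ 467.1 lb.
Then T_B = 0.522884 × 467.073 = 244.2 lb.

T_A = 467.1 lb, T_B = 244.2 lb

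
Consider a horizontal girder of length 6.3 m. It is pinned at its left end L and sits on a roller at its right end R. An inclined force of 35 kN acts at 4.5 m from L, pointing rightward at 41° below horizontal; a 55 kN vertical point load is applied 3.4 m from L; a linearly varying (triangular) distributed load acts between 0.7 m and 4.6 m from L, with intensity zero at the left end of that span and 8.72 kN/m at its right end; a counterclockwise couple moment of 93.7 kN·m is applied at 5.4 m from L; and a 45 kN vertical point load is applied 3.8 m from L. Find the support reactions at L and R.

L_x = -26.41 kN, L_y = 72.71 kN, R_y = 67.26 kN

Resultant of the triangular load: ½ × 8.72 × 3.9 = 17.004 kN, acting at 3.3 m from L (one-third of the span from the peak).
ΣM about L: R_y·6.3 − 35·sin41°·4.5 − 55·3.4 − (½·8.72·3.9)·3.3 + 93.7 − 45·3.8 = 0 → R_y = 423.742/6.3 = 67.2606 ≈ 67.26 kN.
ΣF_y = 0: L_y + 67.2606 − 35·sin41° − 55 − ½·8.72·3.9 − 45 = 0 → L_y = 72.71 kN.
ΣF_x = 0: L_x + 35·cos41° = 0 → L_x = -26.41 kN.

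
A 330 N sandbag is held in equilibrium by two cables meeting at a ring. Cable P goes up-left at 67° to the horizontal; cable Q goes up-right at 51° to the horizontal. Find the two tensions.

T_P = 235.2 N, T_Q = 146.0 N

ΣF_x = 0: −T_P·cos67° + T_Q·cos51° = 0 → T_Q = 0.620878·T_P.
ΣF_y = 0: T_P·sin67° + T_Q·sin51° = 330.
Substitute: T_P·(0.920505 + 0.620878·0.777146) = 330 → T_P = 235.207 ≈ 235.2 N.
Then T_Q = 0.620878 × 235.207 = 146.0 N.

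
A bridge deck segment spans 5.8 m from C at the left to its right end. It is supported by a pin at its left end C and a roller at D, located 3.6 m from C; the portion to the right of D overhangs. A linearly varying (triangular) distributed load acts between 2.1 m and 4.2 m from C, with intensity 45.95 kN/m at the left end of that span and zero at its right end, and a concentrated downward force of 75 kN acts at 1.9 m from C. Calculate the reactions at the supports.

C_x = 0, C_y = 46.14 kN, D_y = 77.11 kN

Resultant of the triangular load: ½ × 45.95 × 2.1 = 48.2475 kN, acting at 2.8 m from C (one-third of the span from the peak).
Moments about C: D_y·3.6 − (½·45.95·2.1)·2.8 − 75·1.9 = 0 → D_y = 277.593/3.6 = 77.1092 ≈ 77.11 kN.
ΣF_y = 0: C_y + 77.1092 − ½·45.95·2.1 − 75 = 0 → C_y = 46.14 kN.
ΣF_x = 0: no horizontal applied forces, so C_x = 0.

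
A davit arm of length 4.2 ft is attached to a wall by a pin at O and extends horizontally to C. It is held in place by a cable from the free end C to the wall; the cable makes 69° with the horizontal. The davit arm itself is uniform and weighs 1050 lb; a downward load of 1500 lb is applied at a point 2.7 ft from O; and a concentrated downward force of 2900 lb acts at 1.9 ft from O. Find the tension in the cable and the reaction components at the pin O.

T = 3000 lb, O_x = 1075 lb, O_y = 2649 lb

ΣM about O: T·sin69°·4.2 − 1050·2.1 − 1500·2.7 − 2900·1.9 = 0 → T = 11765/(4.2·0.93358) = 3000.48 ≈ 3000 lb.
ΣF_x = 0: O_x − T·cos69° = 0 → O_x = 3000.48 × 0.358368 = 1075 lb.
ΣF_y = 0: O_y + T·sin69° − 1050 − 1500 − 2900 = 0 → O_y = 5450 − 3000.48 × 0.93358 = 2649 lb.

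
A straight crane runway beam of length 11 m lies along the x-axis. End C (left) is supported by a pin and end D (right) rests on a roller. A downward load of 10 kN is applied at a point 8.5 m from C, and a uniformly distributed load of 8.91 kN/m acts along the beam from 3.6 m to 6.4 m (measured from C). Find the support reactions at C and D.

Resultant of the distributed load: 8.91 × 2.8 = 24.948 kN at 5 m from C.
Moments about C: D_y·11 − 10·8.5 − (8.91·2.8)·5 = 0 → D_y = 209.74/11 = 19.0673 ≈ 19.07 kN.
ΣF_y = 0: C_y + 19.0673 − 10 − 8.91·2.8 = 0 → C_y = 15.88 kN.
ΣF_x = 0: no horizontal applied forces, so C_x = 0.

C_x = 0, C_y = 15.88 kN, D_y = 19.07 kN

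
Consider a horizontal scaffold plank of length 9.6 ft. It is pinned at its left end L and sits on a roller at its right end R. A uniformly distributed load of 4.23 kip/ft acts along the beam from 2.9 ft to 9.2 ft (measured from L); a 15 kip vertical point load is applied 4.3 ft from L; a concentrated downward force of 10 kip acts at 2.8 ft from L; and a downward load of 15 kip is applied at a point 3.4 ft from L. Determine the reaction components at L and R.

Resultant of the distributed load: 4.23 × 6.3 = 26.649 kip at 6.05 ft from L.
Moments about L: R_y·9.6 − (4.23·6.3)·6.05 − 15·4.3 − 10·2.8 − 15·3.4 = 0 → R_y = 304.72645/9.6 = 31.7423 ≈ 31.74 kip.
ΣF_y = 0: L_y + 31.7423 − 4.23·6.3 − 15 − 10 − 15 = 0 → L_y = 34.91 kip.
ΣF_x = 0: no horizontal applied forces, so L_x = 0.

L_x = 0, L_y = 34.91 kip, R_y = 31.74 kip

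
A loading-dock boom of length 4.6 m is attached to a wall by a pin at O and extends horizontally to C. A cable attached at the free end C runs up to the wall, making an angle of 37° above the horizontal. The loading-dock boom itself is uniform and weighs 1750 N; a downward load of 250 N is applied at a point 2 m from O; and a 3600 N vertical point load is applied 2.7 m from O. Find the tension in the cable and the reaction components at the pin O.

T = 5146 N, O_x = 4110 N, O_y = 2503 N

ΣM about O: T·sin37°·4.6 − 1750·2.3 − 250·2 − 3600·2.7 = 0 → T = 14245/(4.6·0.601815) = 5145.67 ≈ 5146 N.
ΣF_x = 0: O_x − T·cos37° = 0 → O_x = 5145.67 × 0.798636 = 4110 N.
ΣF_y = 0: O_y + T·sin37° − 1750 − 250 − 3600 = 0 → O_y = 5600 − 5145.67 × 0.601815 = 2503 N.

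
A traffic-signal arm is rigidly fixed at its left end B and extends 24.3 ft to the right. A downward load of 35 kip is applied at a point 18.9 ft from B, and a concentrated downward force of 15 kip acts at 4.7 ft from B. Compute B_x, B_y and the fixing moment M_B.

B_x = 0, B_y = 50.00 kip, M_B = 732.0 kip·ft

ΣF_x = 0: B_x = 0.
ΣF_y = 0: B_y − 35 − 15 = 0 → B_y = 50.00 kip.
ΣM about B: M_B − 35·18.9 − 15·4.7 = 0 → M_B = 732.0 kip·ft.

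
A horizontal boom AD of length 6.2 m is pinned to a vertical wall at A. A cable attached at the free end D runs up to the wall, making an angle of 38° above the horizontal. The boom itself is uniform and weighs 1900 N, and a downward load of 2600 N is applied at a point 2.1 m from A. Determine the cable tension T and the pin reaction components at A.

ΣM about A: T·sin38°·6.2 − 1900·3.1 − 2600·2.1 = 0 → T = 11350/(6.2·0.615661) = 2973.46 ≈ 2973 N.
ΣF_x = 0: A_x − T·cos38° = 0 → A_x = 2973.46 × 0.788011 = 2343 N.
ΣF_y = 0: A_y + T·sin38° − 1900 − 2600 = 0 → A_y = 4500 − 2973.46 × 0.615661 = 2669 N.

T = 2973 N, A_x = 2343 N, A_y = 2669 N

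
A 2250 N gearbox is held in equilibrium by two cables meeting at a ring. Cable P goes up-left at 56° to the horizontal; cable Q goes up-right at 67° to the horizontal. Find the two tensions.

T_P = 1048 N, T_Q = 1500 N

ΣF_x = 0: −T_P·cos56° + T_Q·cos67° = 0 → T_Q = 1.43115·T_P.
ΣF_y = 0: T_P·sin56° + T_Q·sin67° = 2250.
Substitute: T_P·(0.829038 + 1.43115·0.920505) = 2250 → T_P = 1048.26 ≈ 1048 N.
Then T_Q = 1.43115 × 1048.26 = 1500 N.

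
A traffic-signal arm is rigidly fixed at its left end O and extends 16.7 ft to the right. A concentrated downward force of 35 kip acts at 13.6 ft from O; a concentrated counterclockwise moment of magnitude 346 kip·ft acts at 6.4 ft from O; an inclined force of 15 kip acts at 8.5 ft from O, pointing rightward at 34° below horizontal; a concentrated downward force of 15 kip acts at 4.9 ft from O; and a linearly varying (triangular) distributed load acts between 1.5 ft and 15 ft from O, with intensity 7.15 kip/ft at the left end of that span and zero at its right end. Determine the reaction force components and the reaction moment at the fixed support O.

Resultant of the triangular load: ½ × 7.15 × 13.5 = 48.2625 kip, acting at 6 ft from O (one-third of the span from the peak).
ΣF_x = 0: O_x + 15·cos34° = 0 → O_x = -12.44 kip.
ΣF_y = 0: O_y − 35 − 15·sin34° − 15 − ½·7.15·13.5 = 0 → O_y = 106.7 kip.
ΣM about O: M_O − 35·13.6 + 346 − 15·sin34°·8.5 − 15·4.9 − (½·7.15·13.5)·6 = 0 → M_O = 564.4 kip·ft.

O_x = -12.44 kip, O_y = 106.7 kip, M_O = 564.4 kip·ft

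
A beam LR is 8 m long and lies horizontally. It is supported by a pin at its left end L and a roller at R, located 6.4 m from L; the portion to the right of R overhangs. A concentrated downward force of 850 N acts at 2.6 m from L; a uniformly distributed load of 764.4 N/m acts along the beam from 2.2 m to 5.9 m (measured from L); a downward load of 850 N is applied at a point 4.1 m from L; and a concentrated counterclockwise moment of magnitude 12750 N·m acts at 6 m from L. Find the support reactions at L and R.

Resultant of the distributed load: 764.4 × 3.7 = 2828.28 N at 4.05 m from L.
Taking moments about L: R_y·6.4 − 850·2.6 − (764.4·3.7)·4.05 − 850·4.1 + 12750 = 0 → R_y = 4399.534/6.4 = 687.427 ≈ 687.4 N.
ΣF_y = 0: L_y + 687.427 − 850 − 764.4·3.7 − 850 = 0 → L_y = 3841 N.
ΣF_x = 0: no horizontal applied forces, so L_x = 0.

L_x = 0, L_y = 3841 N, R_y = 687.4 N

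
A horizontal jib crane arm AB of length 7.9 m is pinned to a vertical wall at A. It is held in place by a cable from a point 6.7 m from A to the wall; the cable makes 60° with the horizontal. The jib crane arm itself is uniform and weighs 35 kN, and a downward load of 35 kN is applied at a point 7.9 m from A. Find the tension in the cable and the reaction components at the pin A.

ΣM about A: T·sin60°·6.7 − 35·3.95 − 35·7.9 = 0 → T = 414.75/(6.7·0.866025) = 71.4794 ≈ 71.48 kN.
ΣF_x = 0: A_x − T·cos60° = 0 → A_x = 71.4794 × 0.5 = 35.74 kN.
ΣF_y = 0: A_y + T·sin60° − 35 − 35 = 0 → A_y = 70 − 71.4794 × 0.866025 = 8.097 kN.

T = 71.48 kN, A_x = 35.74 kN, A_y = 8.097 kN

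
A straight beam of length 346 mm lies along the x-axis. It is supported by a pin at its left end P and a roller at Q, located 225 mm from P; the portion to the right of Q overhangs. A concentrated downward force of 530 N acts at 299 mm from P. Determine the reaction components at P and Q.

P_x = 0, P_y = -174.3 N, Q_y = 704.3 N

Taking moments about P: Q_y·225 − 530·299 = 0 → Q_y = 158470/225 = 704.311 ≈ 704.3 N.
ΣF_y = 0: P_y + 704.311 − 530 = 0 → P_y = -174.3 N.
ΣF_x = 0: no horizontal applied forces, so P_x = 0.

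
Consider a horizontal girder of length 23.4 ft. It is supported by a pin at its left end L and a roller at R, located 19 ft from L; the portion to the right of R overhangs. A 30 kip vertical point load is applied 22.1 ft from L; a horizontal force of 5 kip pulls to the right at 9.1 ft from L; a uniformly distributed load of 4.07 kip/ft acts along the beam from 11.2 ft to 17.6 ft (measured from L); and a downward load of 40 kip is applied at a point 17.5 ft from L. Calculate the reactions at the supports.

Resultant of the distributed load: 4.07 × 6.4 = 26.048 kip at 14.4 ft from L.
ΣM about L: R_y·19 − 30·22.1 − (4.07·6.4)·14.4 − 40·17.5 = 0 → R_y = 1738.0912/19 = 91.4785 ≈ 91.48 kip.
ΣF_y = 0: L_y + 91.4785 − 30 − 4.07·6.4 − 40 = 0 → L_y = 4.570 kip.
ΣF_x = 0: L_x + 5 = 0 → L_x = -5.000 kip.

L_x = -5.000 kip, L_y = 4.570 kip, R_y = 91.48 kip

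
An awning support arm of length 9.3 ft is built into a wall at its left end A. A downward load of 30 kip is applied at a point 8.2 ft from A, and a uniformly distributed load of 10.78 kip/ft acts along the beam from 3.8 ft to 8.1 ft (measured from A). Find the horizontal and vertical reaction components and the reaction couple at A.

Resultant of the distributed load: 10.78 × 4.3 = 46.354 kip at 5.95 ft from A.
ΣF_x = 0: A_x = 0.
ΣF_y = 0: A_y − 30 − 10.78·4.3 = 0 → A_y = 76.35 kip.
ΣM about A: M_A − 30·8.2 − (10.78·4.3)·5.95 = 0 → M_A = 521.8 kip·ft.

A_x = 0, A_y = 76.35 kip, M_A = 521.8 kip·ft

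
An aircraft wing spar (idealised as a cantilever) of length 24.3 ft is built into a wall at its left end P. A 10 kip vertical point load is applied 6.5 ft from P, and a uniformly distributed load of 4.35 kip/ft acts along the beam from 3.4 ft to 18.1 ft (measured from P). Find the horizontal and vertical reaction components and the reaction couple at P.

P_x = 0, P_y = 73.94 kip, M_P = 752.4 kip·ft

Resultant of the distributed load: 4.35 × 14.7 = 63.945 kip at 10.75 ft from P.
ΣF_x = 0: P_x = 0.
ΣF_y = 0: P_y − 10 − 4.35·14.7 = 0 → P_y = 73.94 kip.
ΣM about P: M_P − 10·6.5 − (4.35·14.7)·10.75 = 0 → M_P = 752.4 kip·ft.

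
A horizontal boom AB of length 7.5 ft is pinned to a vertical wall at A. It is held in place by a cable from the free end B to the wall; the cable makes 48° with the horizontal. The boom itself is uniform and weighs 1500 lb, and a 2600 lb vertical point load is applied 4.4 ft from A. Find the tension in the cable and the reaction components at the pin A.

T = 3062 lb, A_x = 2049 lb, A_y = 1825 lb

ΣM about A: T·sin48°·7.5 − 1500·3.75 − 2600·4.4 = 0 → T = 17065/(7.5·0.743145) = 3061.76 ≈ 3062 lb.
ΣF_x = 0: A_x − T·cos48° = 0 → A_x = 3061.76 × 0.669131 = 2049 lb.
ΣF_y = 0: A_y + T·sin48° − 1500 − 2600 = 0 → A_y = 4100 − 3061.76 × 0.743145 = 1825 lb.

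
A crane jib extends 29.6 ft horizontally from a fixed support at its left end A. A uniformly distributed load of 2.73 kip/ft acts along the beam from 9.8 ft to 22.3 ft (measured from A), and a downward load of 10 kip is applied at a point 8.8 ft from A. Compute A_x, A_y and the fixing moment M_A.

A_x = 0, A_y = 44.12 kip, M_A = 635.7 kip·ft

Resultant of the distributed load: 2.73 × 12.5 = 34.125 kip at 16.05 ft from A.
ΣF_x = 0: A_x = 0.
ΣF_y = 0: A_y − 2.73·12.5 − 10 = 0 → A_y = 44.12 kip.
ΣM about A: M_A − (2.73·12.5)·16.05 − 10·8.8 = 0 → M_A = 635.7 kip·ft.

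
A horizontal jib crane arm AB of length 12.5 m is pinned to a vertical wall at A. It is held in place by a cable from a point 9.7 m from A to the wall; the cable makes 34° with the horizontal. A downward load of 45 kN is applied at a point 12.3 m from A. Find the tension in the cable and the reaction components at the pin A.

ΣM about A: T·sin34°·9.7 − 45·12.3 = 0 → T = 553.5/(9.7·0.559193) = 102.043 ≈ 102.0 kN.
ΣF_x = 0: A_x − T·cos34° = 0 → A_x = 102.043 × 0.829038 = 84.60 kN.
ΣF_y = 0: A_y + T·sin34° − 45 = 0 → A_y = 45 − 102.043 × 0.559193 = -12.06 kN.

T = 102.0 kN, A_x = 84.60 kN, A_y = -12.06 kN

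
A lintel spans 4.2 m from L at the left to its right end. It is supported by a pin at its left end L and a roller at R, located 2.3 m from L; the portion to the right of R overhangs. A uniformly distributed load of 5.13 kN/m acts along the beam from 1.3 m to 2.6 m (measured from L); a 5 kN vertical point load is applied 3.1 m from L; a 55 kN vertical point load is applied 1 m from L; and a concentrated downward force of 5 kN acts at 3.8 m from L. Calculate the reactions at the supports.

Resultant of the distributed load: 5.13 × 1.3 = 6.669 kN at 1.95 m from L.
Taking moments about L: R_y·2.3 − (5.13·1.3)·1.95 − 5·3.1 − 55·1 − 5·3.8 = 0 → R_y = 102.50455/2.3 = 44.5672 ≈ 44.57 kN.
ΣF_y = 0: L_y + 44.5672 − 5.13·1.3 − 5 − 55 − 5 = 0 → L_y = 27.10 kN.
ΣF_x = 0: no horizontal applied forces, so L_x = 0.

L_x = 0, L_y = 27.10 kN, R_y = 44.57 kN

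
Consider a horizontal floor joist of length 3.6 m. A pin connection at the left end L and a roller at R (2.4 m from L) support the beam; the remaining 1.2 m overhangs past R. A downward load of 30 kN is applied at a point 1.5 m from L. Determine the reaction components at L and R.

L_x = 0, L_y = 11.25 kN, R_y = 18.75 kN

ΣM about L: R_y·2.4 − 30·1.5 = 0 → R_y = 45/2.4 = 18.75 kN.
ΣF_y = 0: L_y + 18.75 − 30 = 0 → L_y = 11.25 kN.
ΣF_x = 0: no horizontal applied forces, so L_x = 0.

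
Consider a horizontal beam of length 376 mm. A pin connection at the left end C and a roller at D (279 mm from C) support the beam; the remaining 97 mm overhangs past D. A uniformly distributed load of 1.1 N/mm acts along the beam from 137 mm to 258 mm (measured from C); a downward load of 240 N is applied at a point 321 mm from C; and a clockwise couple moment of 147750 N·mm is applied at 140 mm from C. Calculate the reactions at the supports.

C_x = 0, C_y = -526.8 N, D_y = 899.9 N

Resultant of the distributed load: 1.1 × 121 = 133.1 N at 197.5 mm from C.
Moments about C: D_y·279 − (1.1·121)·197.5 − 240·321 − 147750 = 0 → D_y = 251077.25/279 = 899.918 ≈ 899.9 N.
ΣF_y = 0: C_y + 899.918 − 1.1·121 − 240 = 0 → C_y = -526.8 N.
ΣF_x = 0: no horizontal applied forces, so C_x = 0.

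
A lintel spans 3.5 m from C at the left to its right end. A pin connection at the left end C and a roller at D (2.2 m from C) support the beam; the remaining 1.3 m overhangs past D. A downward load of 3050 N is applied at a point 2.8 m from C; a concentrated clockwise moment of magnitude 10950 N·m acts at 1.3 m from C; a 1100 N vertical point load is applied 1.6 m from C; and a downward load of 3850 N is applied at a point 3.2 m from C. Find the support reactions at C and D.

Taking moments about C: D_y·2.2 − 3050·2.8 − 10950 − 1100·1.6 − 3850·3.2 = 0 → D_y = 33570/2.2 = 15259.1 ≈ 15260 N.
ΣF_y = 0: C_y + 15259.1 − 3050 − 1100 − 3850 = 0 → C_y = -7259 N.
ΣF_x = 0: no horizontal applied forces, so C_x = 0.

C_x = 0, C_y = -7259 N, D_y = 15260 N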